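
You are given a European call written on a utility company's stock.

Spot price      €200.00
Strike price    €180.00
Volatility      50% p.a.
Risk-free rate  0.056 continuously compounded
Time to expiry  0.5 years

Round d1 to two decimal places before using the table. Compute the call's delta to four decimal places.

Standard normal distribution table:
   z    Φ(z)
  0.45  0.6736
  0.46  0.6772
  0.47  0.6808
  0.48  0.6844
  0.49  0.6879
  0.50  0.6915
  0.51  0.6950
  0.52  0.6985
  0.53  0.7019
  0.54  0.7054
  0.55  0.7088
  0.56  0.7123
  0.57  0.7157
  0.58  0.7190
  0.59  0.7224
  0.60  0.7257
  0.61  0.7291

σ√T = 0.5·√0.5 = 0.3536
ln(S/K) + (r + σ²/2)T = ln(200/180) + (0.056 + 0.5²/2)·0.5 = 0.1054 + 0.0905 = 0.1959
d₁ = 0.1959 / 0.3536 = 0.5540 which rounds to 0.55
N(d₁) = N(0.55) = 0.7088
Δ_call = N(d₁) = 0.7088

0.7088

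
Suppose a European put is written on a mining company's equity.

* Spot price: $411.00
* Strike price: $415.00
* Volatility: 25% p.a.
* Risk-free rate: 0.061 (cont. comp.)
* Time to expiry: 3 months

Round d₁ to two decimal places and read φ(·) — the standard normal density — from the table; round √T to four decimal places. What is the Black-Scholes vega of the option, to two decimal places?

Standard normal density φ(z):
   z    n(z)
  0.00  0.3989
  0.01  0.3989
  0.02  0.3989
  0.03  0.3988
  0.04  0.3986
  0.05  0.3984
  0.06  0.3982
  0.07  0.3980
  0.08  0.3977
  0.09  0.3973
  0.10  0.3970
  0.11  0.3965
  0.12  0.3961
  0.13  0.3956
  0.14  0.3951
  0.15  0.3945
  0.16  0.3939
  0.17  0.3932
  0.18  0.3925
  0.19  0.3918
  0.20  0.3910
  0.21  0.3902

81.48

σ√T = 0.25 × 0.5000 = 0.1250
d₁ = [ln(411/415) + (0.061 + 0.25²/2)·0.25] / 0.1250 = [-0.0097 + 0.0231] / 0.1250 = 0.1070 → 0.11
√T = √0.25 = 0.5000
φ(d₁) = φ(0.11) = 0.3965
vega = S·φ(d₁)·√T = 411·0.3965·0.5000 = 81.4808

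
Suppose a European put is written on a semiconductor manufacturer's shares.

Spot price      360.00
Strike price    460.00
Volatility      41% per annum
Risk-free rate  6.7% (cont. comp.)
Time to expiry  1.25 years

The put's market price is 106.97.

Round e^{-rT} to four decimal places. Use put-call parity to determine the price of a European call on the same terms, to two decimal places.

43.91

exp(−rT) = exp(−0.067·1.25) = 0.9197
Put-call parity: C − P = S − K·e^(−rT) = 360 − 460·0.9197 = 360 − 423.0620 = -63.0620
C = P + (C − P) = 106.97 + (-63.0620) = 43.9080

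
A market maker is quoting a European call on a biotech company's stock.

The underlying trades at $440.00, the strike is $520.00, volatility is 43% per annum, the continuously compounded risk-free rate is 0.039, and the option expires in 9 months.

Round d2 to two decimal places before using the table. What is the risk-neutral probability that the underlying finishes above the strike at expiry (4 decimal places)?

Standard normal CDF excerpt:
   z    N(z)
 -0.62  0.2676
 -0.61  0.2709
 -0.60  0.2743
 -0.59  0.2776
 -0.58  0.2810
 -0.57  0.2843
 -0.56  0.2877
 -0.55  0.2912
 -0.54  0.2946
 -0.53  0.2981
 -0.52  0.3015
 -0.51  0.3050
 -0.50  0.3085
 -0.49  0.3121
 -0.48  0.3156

0.2877

σ√T = 0.43·√0.75 = 0.3724
d₁ = [ln(440/520) + (0.039 + 0.43²/2)·0.75] / 0.3724 = [-0.1671 + 0.0986] / 0.3724 = -0.1839 → -0.18
d₂ = d₁ − σ√T = -0.1839 − 0.3724 = -0.5562 → -0.56
Risk-neutral Pr[S_T > K] = N(d₂) = N(-0.56) = 0.2877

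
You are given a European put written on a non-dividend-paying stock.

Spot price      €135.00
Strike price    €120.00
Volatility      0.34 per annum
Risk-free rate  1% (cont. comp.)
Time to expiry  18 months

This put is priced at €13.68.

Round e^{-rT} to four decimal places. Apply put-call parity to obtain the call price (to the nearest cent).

exp(−rT) = exp(−0.01·1.5) = 0.9851
Put-call parity: C − P = S − K·e^(−rT) = 135 − 120·0.9851 = 135 − 118.2120 = 16.7880
C = P + (C − P) = 13.68 + (16.7880) = 30.4680

€30.47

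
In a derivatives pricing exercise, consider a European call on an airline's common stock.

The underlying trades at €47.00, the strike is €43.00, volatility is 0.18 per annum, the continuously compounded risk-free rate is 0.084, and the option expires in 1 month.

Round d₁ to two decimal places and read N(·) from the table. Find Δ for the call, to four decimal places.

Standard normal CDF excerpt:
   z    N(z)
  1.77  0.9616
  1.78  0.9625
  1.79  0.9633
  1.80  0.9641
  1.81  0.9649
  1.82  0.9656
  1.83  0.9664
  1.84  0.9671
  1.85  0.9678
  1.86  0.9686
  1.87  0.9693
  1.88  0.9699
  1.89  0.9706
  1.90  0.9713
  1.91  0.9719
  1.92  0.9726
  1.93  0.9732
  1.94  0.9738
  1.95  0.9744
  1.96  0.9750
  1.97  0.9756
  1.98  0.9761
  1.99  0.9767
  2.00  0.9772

0.9693

σ√T = 0.18 × 0.2887 = 0.0520
d₁ = [ln(47/43) + (0.084 + 0.18²/2)·0.08333] / 0.0520 = [0.0889 + 0.0083] / 0.0520 = 1.8725 → 1.87
N(d₁) = N(1.87) = 0.9693
Δ_call = N(d₁) = 0.9693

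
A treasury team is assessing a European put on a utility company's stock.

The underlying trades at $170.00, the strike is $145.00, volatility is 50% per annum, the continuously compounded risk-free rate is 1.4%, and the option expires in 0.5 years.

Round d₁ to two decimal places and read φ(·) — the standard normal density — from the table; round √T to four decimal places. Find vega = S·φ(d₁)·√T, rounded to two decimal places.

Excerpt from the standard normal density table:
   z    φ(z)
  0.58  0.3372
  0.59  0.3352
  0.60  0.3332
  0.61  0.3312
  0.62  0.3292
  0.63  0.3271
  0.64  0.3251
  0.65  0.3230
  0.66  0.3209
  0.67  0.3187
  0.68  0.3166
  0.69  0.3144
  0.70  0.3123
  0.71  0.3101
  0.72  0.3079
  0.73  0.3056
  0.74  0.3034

σ√T = 0.5 × 0.7071 = 0.3536
ln(S/K) + (r + σ²/2)T = ln(170/145) + (0.014 + 0.5²/2)·0.5 = 0.1591 + 0.0695 = 0.2286
d₁ = 0.2286 / 0.3536 = 0.6465 ⇒ 0.65
√T = √0.5 = 0.7071
φ(d₁) = φ(0.65) = 0.3230
vega = S·φ(d₁)·√T = 170·0.3230·0.7071 = 38.8269

38.83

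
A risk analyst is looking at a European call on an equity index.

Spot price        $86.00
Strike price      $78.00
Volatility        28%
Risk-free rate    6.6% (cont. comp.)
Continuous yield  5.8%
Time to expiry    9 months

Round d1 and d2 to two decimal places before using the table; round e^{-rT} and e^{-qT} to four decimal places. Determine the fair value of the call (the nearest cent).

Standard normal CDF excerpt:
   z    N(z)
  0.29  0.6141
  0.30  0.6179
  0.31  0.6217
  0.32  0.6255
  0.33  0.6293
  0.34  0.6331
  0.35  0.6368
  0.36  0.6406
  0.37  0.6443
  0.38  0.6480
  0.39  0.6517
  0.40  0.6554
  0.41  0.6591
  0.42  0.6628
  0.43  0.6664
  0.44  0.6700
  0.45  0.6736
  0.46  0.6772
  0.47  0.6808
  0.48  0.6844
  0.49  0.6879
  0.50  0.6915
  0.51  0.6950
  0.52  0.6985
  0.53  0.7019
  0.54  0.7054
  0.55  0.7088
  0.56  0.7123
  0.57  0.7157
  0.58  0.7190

$12.21

σ√T = 0.28 × 0.8660 = 0.2425
ln(S/K) + (r − q + σ²/2)T = ln(86/78) + (0.066 − 0.058 + 0.28²/2)·0.75 = 0.0976 + 0.0354 = 0.1330
d₁ = 0.1330 / 0.2425 = 0.5486 which rounds to 0.55
d₂ = d₁ − σ√T = 0.5486 − 0.2425 = 0.3062 which rounds to 0.31
exp(−qT) = exp(−0.058·0.75) = 0.9574;  exp(−rT) = exp(−0.066·0.75) = 0.9517
N(d₁) = N(0.55) = 0.7088;  N(d₂) = N(0.31) = 0.6217
C = 86·0.9574·0.7088 − 78·0.9517·0.6217 = 58.3600 − 46.1504 = 12.2096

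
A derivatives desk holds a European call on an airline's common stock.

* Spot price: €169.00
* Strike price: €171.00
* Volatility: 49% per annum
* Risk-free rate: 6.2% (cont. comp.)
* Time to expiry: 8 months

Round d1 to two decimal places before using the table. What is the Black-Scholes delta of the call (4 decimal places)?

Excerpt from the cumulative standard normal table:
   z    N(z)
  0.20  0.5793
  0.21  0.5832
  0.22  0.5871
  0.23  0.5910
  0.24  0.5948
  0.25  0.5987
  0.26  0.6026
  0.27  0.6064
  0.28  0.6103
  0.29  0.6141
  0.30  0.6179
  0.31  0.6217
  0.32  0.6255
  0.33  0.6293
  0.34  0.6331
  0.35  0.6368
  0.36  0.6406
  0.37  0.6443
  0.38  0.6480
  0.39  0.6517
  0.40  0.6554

0.6064

T = 0.6667;  σ√T = 0.4001
ln(S/K) + (r + σ²/2)T = ln(169/171) + (0.062 + 0.49²/2)·0.6667 = -0.0118 + 0.1214 = 0.1096
d₁ = 0.1096 / 0.4001 = 0.2739 ⇒ 0.27
N(d₁) = N(0.27) = 0.6064
Δ_call = N(d₁) = 0.6064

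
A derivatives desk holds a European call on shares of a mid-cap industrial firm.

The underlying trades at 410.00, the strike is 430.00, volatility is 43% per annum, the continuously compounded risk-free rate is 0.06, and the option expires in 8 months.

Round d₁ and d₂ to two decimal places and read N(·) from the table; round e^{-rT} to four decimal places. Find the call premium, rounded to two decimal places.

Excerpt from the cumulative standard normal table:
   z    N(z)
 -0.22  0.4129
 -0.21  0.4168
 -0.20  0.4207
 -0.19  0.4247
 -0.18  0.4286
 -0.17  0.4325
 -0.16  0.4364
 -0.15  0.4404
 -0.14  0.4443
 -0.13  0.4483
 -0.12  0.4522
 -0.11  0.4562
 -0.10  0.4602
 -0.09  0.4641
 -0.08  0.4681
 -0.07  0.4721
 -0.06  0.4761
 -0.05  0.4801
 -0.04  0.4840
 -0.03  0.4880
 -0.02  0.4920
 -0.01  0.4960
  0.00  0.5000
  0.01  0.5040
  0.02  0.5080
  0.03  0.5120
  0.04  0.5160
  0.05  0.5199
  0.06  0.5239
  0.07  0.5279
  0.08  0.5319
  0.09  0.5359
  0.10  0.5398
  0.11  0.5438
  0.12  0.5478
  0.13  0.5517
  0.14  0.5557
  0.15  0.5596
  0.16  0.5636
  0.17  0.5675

55.63

T = 0.6667;  σ√T = 0.3511
d₁ = [ln(410/430) + (0.06 + 0.43²/2)·0.6667] / 0.3511 = [-0.0476 + 0.1016] / 0.3511 = 0.1538 → 0.15
d₂ = d₁ − σ√T = 0.1538 − 0.3511 = -0.1973 → -0.20
exp(−rT) = exp(−0.06·0.6667) = 0.9608
C = 410·N(0.15) − 430·0.9608·N(-0.20) = 410·0.5596 − 430·0.9608·0.4207 = 229.4360 − 173.8097 = 55.6263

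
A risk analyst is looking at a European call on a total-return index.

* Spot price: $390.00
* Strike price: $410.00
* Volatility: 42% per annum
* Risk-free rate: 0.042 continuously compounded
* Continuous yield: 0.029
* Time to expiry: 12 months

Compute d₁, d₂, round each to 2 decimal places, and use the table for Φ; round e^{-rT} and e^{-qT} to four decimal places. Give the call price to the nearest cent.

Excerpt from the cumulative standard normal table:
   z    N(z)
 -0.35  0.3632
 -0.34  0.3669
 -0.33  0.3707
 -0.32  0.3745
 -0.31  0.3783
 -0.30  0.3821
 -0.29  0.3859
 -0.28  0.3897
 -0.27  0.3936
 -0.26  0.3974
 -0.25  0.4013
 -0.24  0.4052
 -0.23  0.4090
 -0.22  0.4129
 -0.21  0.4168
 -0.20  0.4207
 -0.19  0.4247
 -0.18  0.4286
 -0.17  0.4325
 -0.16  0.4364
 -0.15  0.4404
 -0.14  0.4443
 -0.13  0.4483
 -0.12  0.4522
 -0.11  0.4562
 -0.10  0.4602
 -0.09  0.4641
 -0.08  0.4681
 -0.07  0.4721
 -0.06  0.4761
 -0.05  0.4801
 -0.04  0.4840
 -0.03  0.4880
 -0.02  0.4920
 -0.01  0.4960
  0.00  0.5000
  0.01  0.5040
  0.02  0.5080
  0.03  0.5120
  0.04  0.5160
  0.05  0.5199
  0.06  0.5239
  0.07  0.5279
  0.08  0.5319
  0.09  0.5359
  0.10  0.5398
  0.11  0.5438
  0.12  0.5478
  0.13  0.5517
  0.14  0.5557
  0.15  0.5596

$57.31

σ√T = 0.42 × 1.0000 = 0.4200
ln(S/K) + (r − q + σ²/2)T = ln(390/410) + (0.042 − 0.029 + 0.42²/2)·1 = -0.0500 + 0.1012 = 0.0512
d₁ = 0.0512 / 0.4200 = 0.1219 ≈ 0.12
d₂ = d₁ − σ√T = 0.1219 − 0.4200 = -0.2981 ≈ -0.30
exp(−qT) = exp(−0.029·1) = 0.9714;  exp(−rT) = exp(−0.042·1) = 0.9589
N(d₁) = N(0.12) = 0.5478;  N(d₂) = N(-0.30) = 0.3821
C = 390·0.9714·0.5478 − 410·0.9589·0.3821 = 207.5318 − 150.2222 = 57.3096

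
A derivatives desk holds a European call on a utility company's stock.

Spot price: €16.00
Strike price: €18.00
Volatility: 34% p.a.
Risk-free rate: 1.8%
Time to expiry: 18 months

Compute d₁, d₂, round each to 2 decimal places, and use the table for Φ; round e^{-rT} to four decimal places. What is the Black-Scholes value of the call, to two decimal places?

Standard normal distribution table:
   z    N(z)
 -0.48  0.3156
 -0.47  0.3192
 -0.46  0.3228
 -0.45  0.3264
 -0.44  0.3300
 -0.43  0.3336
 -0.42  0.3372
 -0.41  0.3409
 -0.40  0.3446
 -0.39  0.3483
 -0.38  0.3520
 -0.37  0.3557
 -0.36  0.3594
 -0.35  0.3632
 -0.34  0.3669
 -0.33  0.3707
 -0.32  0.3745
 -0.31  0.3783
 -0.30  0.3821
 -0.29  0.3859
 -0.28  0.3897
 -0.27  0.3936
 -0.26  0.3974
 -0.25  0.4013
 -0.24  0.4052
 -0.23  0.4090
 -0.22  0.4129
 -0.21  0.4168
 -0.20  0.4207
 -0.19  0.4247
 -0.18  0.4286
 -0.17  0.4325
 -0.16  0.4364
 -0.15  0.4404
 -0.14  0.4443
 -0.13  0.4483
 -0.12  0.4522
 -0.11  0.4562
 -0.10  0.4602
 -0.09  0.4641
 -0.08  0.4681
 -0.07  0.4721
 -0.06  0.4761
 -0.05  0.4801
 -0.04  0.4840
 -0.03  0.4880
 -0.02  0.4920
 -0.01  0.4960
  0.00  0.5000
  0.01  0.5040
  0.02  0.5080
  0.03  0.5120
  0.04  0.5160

€2.09

σ√T = 0.34·√1.5 = 0.4164
d₁ = [ln(16/18) + (0.018 + 0.34²/2)·1.5] / 0.4164 = [-0.1178 + 0.1137] / 0.4164 = -0.0098 which rounds to -0.01
d₂ = d₁ − σ√T = -0.0098 − 0.4164 = -0.4262 which rounds to -0.43
exp(−rT) = exp(−0.018·1.5) = 0.9734
C = 16·N(-0.01) − 18·0.9734·N(-0.43) = 16·0.4960 − 18·0.9734·0.3336 = 7.9360 − 5.8451 = 2.0909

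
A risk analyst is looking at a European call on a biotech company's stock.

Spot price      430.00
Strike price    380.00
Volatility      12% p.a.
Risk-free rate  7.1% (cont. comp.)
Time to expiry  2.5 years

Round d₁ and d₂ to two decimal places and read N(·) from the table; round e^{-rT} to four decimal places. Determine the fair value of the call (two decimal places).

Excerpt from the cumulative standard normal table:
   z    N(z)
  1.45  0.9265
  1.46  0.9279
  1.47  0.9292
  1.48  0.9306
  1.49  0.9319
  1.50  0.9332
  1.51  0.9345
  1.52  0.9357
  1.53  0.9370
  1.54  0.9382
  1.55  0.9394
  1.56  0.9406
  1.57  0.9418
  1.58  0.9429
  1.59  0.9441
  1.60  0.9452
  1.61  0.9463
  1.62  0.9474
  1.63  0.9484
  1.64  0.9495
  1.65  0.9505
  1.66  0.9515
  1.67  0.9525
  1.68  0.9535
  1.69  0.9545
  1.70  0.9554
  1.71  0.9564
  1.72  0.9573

113.46

T = 2.5;  σ√T = 0.1897
d₁ = [ln(430/380) + (0.071 + 0.12²/2)·2.5] / 0.1897 = [0.1236 + 0.1955] / 0.1897 = 1.6819 → 1.68
d₂ = d₁ − σ√T = 1.6819 − 0.1897 = 1.4921 → 1.49
exp(−rT) = exp(−0.071·2.5) = 0.8374
N(d₁) = N(1.68) = 0.9535;  N(d₂) = N(1.49) = 0.9319
C = 430·0.9535 − 380·0.8374·0.9319 = 410.0050 − 296.5418 = 113.4632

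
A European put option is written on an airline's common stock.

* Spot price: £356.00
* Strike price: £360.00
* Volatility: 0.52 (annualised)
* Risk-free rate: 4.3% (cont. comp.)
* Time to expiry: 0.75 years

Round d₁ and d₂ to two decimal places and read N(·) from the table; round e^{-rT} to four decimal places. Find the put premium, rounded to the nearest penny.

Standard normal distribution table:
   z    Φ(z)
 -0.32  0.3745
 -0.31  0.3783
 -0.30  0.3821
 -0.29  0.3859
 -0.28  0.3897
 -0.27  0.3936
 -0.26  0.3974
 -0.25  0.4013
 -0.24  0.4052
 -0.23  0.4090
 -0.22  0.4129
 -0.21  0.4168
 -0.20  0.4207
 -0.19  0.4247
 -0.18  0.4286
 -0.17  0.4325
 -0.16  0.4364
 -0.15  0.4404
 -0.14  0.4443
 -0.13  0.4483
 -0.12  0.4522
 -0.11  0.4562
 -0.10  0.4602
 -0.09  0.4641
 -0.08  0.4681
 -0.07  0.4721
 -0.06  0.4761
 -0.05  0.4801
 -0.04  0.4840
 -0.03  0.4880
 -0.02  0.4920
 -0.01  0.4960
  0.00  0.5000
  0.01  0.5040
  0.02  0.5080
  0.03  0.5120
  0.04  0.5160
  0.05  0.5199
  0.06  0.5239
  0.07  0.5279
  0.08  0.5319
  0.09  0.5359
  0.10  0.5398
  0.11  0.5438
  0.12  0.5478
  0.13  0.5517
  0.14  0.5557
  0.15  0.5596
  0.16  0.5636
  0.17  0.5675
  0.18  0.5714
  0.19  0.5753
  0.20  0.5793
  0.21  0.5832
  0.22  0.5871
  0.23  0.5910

T = 0.75;  σ√T = 0.4503
ln(S/K) + (r + σ²/2)T = ln(356/360) + (0.043 + 0.52²/2)·0.75 = -0.0112 + 0.1337 = 0.1225
d₁ = 0.1225 / 0.4503 = 0.2720 which rounds to 0.27
d₂ = d₁ − σ√T = 0.2720 − 0.4503 = -0.1784 which rounds to -0.18
exp(−rT) = exp(−0.043·0.75) = 0.9683
P = 360·0.9683·N(0.18) − 356·N(-0.27) = 360·0.9683·0.5714 − 356·0.3936 = 199.1832 − 140.1216 = 59.0616

£59.06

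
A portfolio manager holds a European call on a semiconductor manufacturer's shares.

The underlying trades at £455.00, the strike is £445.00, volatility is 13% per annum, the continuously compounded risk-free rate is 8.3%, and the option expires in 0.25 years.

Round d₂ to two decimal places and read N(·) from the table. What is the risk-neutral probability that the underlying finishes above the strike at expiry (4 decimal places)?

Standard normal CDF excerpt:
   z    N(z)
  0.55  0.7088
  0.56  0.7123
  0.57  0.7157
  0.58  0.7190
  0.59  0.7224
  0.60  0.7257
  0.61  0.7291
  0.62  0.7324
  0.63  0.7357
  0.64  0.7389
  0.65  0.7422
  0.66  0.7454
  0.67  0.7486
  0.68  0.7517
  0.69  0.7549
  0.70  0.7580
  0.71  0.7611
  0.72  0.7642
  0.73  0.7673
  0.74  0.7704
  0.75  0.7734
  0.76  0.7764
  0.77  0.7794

T = 0.25;  σ√T = 0.0650
d₁ = [ln(455/445) + (0.083 + 0.13²/2)·0.25] / 0.0650 = [0.0222 + 0.0229] / 0.0650 = 0.6936 → 0.69
d₂ = d₁ − σ√T = 0.6936 − 0.0650 = 0.6286 → 0.63
Pr(exercise) under Q = N(d₂) = 0.7357

0.7357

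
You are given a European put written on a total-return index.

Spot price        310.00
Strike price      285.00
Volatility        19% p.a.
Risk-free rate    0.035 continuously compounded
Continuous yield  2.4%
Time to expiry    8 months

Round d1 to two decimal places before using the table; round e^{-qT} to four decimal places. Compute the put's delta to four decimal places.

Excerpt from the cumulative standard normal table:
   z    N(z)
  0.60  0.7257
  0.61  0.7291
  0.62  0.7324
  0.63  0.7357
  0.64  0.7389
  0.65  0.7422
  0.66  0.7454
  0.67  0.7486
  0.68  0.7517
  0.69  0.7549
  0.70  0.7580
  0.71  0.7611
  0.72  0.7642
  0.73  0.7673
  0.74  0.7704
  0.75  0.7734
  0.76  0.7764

σ√T = 0.19·√0.6667 = 0.1551
d₁ = [ln(310/285) + (0.035 − 0.024 + 0.19²/2)·0.6667] / 0.1551 = [0.0841 + 0.0194] / 0.1551 = 0.6668 which rounds to 0.67
N(d₁) = N(0.67) = 0.7486
Δ_put = e^(−qT)·(N(d₁) − 1) = 0.9841·(0.7486 − 1) = -0.2474

-0.2474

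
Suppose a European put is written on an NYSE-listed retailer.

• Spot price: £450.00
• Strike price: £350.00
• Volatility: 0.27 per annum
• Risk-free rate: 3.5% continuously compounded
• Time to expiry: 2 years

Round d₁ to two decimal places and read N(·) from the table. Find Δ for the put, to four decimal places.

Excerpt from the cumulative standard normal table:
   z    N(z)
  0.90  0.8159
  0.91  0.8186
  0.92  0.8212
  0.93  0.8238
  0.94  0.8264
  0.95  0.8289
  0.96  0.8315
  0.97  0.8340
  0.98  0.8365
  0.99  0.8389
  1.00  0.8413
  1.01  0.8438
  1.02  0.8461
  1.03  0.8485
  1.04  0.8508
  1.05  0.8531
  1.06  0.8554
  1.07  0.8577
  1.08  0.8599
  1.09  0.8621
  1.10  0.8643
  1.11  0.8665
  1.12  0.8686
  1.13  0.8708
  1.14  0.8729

-0.1515

σ√T = 0.27 × 1.4142 = 0.3818
d₁ = [ln(450/350) + (0.035 + ½·0.27²)·2] / (σ√T) = (0.2513 + 0.1429) / 0.3818 = 1.0324 ⇒ 1.03
N(d₁) = N(1.03) = 0.8485
Δ_put = N(d₁) − 1 = 0.8485 − 1 = -0.1515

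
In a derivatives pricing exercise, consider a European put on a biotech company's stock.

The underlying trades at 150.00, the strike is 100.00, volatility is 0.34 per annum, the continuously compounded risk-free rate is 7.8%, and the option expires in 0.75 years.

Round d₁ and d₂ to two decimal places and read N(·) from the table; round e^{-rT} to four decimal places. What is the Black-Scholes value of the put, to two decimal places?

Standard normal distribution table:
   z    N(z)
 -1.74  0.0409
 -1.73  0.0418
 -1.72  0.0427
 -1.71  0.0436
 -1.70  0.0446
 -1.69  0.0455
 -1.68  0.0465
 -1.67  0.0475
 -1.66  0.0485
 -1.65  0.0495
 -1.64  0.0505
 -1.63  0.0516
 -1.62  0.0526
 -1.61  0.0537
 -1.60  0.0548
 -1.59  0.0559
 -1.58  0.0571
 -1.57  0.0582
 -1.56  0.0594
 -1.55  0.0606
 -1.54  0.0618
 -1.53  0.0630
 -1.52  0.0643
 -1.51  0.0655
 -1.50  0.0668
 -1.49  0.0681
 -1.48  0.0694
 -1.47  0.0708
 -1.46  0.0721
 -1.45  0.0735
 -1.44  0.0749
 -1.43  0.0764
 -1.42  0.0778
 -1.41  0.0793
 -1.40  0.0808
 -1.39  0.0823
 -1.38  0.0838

σ√T = 0.34·√0.75 = 0.2944
ln(S/K) + (r + σ²/2)T = ln(150/100) + (0.078 + 0.34²/2)·0.75 = 0.4055 + 0.1018 = 0.5073
d₁ = 0.5073 / 0.2944 = 1.7229 ≈ 1.72
d₂ = d₁ − σ√T = 1.7229 − 0.2944 = 1.4285 ≈ 1.43
exp(−rT) = exp(−0.078·0.75) = 0.9432
N(−d₂) = N(-1.43) = 0.0764;  N(−d₁) = N(-1.72) = 0.0427
P = 100·0.9432·0.0764 − 150·0.0427 = 7.2060 − 6.4050 = 0.8010

0.80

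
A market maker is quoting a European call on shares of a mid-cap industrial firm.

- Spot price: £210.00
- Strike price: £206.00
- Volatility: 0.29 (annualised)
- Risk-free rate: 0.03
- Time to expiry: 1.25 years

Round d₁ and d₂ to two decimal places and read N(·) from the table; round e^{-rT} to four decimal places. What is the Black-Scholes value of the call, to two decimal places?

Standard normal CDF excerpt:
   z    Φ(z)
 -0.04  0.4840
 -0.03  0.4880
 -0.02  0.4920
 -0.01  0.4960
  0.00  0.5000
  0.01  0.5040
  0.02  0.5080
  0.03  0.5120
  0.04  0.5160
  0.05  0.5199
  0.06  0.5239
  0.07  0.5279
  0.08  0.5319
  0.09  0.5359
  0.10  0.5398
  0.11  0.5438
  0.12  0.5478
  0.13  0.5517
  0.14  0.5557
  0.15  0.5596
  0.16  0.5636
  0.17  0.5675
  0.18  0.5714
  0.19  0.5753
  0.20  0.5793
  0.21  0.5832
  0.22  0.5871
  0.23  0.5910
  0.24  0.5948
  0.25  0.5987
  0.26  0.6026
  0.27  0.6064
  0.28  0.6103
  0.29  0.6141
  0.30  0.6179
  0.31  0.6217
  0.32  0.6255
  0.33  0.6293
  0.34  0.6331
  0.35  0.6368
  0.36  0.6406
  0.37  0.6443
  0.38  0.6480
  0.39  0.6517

T = 1.25;  σ√T = 0.3242
ln(S/K) + (r + σ²/2)T = ln(210/206) + (0.03 + 0.29²/2)·1.25 = 0.0192 + 0.0901 = 0.1093
d₁ = 0.1093 / 0.3242 = 0.3371 ⇒ 0.34
d₂ = d₁ − σ√T = 0.3371 − 0.3242 = 0.0129 ⇒ 0.01
e^(−rT) = e^(−0.03·1.25) = 0.9632
C = 210·N(0.34) − 206·0.9632·N(0.01) = 210·0.6331 − 206·0.9632·0.5040 = 132.9510 − 100.0033 = 32.9477

£32.95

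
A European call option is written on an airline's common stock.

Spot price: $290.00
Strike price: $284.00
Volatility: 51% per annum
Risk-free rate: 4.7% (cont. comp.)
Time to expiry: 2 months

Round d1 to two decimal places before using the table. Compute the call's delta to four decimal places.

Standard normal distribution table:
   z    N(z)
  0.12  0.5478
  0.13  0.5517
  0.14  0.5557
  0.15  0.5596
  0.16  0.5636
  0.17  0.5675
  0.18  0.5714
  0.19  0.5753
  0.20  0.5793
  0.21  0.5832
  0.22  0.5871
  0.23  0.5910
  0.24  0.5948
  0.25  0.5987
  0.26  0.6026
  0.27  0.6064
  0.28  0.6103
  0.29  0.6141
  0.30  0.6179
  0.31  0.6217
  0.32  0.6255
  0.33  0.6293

T = 0.1667;  σ√T = 0.2082
d₁ = [ln(290/284) + (0.047 + 0.51²/2)·0.1667] / 0.2082 = [0.0209 + 0.0295] / 0.2082 = 0.2421 ⇒ 0.24
N(d₁) = N(0.24) = 0.5948
Δ_call = N(d₁) = 0.5948

0.5948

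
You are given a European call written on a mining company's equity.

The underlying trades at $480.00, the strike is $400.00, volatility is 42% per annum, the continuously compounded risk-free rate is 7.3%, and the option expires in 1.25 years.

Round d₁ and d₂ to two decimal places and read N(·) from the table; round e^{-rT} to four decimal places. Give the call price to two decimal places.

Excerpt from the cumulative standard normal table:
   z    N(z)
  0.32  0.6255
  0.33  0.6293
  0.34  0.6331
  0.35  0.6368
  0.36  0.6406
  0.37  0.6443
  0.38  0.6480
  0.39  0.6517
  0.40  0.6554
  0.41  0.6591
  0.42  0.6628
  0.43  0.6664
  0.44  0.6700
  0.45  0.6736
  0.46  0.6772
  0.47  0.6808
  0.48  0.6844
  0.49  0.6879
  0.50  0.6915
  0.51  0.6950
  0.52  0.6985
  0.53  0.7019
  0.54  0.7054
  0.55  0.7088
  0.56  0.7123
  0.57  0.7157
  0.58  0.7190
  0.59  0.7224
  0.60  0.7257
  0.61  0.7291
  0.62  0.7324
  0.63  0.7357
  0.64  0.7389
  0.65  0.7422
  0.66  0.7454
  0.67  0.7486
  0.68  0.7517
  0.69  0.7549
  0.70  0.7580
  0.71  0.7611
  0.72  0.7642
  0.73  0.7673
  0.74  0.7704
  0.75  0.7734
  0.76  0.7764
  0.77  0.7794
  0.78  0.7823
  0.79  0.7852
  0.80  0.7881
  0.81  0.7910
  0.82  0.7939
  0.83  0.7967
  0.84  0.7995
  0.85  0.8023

$148.56

T = 1.25;  σ√T = 0.4696
d₁ = [ln(480/400) + (0.073 + 0.42²/2)·1.25] / 0.4696 = [0.1823 + 0.2015] / 0.4696 = 0.8174 ⇒ 0.82
d₂ = d₁ − σ√T = 0.8174 − 0.4696 = 0.3478 ⇒ 0.35
exp(−rT) = exp(−0.073·1.25) = 0.9128
N(d₁) = N(0.82) = 0.7939;  N(d₂) = N(0.35) = 0.6368
C = 480·0.7939 − 400·0.9128·0.6368 = 381.0720 − 232.5084 = 148.5636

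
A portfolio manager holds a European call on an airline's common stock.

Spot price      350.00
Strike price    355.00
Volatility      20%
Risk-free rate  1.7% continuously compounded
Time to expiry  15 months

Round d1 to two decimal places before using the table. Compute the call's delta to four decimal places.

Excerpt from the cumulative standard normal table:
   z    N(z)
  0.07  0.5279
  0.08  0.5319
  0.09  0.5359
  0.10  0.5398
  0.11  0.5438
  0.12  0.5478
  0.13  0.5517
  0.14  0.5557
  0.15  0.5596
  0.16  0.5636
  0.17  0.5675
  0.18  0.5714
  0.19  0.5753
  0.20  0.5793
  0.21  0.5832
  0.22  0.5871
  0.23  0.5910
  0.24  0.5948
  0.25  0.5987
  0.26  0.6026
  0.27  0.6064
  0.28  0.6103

0.5557

T = 1.25;  σ√T = 0.2236
d₁ = [ln(350/355) + (0.017 + 0.2²/2)·1.25] / 0.2236 = [-0.0142 + 0.0463] / 0.2236 = 0.1434 which rounds to 0.14
N(d₁) = N(0.14) = 0.5557
Δ_call = N(d₁) = 0.5557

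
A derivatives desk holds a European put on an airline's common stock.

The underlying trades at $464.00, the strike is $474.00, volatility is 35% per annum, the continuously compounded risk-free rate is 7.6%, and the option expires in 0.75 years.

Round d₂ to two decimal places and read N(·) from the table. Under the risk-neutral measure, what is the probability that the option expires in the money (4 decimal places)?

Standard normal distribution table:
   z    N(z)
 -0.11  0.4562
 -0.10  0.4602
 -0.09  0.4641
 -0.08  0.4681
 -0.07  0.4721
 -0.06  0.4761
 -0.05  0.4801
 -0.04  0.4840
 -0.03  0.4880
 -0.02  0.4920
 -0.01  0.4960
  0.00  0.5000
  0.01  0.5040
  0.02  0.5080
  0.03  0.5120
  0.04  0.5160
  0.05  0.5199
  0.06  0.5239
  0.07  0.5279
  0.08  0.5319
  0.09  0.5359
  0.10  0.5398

0.5120

T = 0.75;  σ√T = 0.3031
d₁ = [ln(464/474) + (0.076 + 0.35²/2)·0.75] / 0.3031 = [-0.0213 + 0.1029] / 0.3031 = 0.2693 ⇒ 0.27
d₂ = d₁ − σ√T = 0.2693 − 0.3031 = -0.0339 ⇒ -0.03
Risk-neutral Pr[S_T < K] = N(−d₂) = N(0.03) = 0.5120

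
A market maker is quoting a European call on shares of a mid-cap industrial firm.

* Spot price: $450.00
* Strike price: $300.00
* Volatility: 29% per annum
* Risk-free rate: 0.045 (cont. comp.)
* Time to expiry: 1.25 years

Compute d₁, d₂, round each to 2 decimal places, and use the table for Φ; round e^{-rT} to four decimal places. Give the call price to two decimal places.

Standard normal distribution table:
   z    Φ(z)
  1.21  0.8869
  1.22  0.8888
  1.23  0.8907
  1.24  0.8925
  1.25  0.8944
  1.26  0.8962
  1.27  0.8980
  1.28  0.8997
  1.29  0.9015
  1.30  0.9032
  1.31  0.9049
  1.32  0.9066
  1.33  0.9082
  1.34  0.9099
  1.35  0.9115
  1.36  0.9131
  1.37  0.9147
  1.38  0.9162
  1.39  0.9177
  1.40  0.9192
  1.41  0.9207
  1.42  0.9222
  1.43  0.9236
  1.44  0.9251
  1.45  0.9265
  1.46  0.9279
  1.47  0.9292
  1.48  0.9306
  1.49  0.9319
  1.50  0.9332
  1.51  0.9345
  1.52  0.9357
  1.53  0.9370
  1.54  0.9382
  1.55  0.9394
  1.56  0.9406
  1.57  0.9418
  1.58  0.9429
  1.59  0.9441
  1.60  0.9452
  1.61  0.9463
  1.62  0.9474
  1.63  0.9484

$170.69

σ√T = 0.29·√1.25 = 0.3242
ln(S/K) + (r + σ²/2)T = ln(450/300) + (0.045 + 0.29²/2)·1.25 = 0.4055 + 0.1088 = 0.5143
d₁ = 0.5143 / 0.3242 = 1.5862 ⇒ 1.59
d₂ = d₁ − σ√T = 1.5862 − 0.3242 = 1.2619 ⇒ 1.26
exp(−rT) = exp(−0.045·1.25) = 0.9453
N(d₁) = N(1.59) = 0.9441;  N(d₂) = N(1.26) = 0.8962
C = 450·0.9441 − 300·0.9453·0.8962 = 424.8450 − 254.1534 = 170.6916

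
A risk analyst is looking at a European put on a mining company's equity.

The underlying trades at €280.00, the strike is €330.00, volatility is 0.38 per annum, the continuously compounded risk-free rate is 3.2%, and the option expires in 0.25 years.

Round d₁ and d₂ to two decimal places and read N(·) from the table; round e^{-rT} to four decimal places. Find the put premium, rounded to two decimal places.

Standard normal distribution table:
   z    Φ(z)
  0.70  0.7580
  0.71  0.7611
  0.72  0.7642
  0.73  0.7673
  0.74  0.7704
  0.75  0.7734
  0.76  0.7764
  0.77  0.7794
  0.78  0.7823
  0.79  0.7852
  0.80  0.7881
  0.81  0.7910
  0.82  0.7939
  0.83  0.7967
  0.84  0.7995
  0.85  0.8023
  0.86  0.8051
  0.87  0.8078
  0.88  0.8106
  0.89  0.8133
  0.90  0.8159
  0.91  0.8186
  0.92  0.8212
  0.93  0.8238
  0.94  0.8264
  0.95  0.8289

T = 0.25;  σ√T = 0.1900
d₁ = [ln(280/330) + (0.032 + ½·0.38²)·0.25] / (σ√T) = (-0.1643 + 0.0261) / 0.1900 = -0.7276 → -0.73
d₂ = -0.7276 − 0.1900 = -0.9176 → -0.92
e^(−rT) = e^(−0.032·0.25) = 0.9920
P = 330·0.9920·N(0.92) − 280·N(0.73) = 330·0.9920·0.8212 − 280·0.7673 = 268.8280 − 214.8440 = 53.9840

€53.98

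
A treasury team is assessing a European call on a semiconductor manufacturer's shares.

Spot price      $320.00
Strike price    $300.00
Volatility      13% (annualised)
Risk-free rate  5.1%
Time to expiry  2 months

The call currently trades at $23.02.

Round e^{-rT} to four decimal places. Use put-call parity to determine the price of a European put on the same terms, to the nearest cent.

exp(−rT) = exp(−0.051·0.1667) = 0.9915
Put-call parity: C − P = S − K·e^(−rT) = 320 − 300·0.9915 = 320 − 297.4500 = 22.5500
P = C − (C − P) = 23.02 − (22.5500) = 0.4700

$0.47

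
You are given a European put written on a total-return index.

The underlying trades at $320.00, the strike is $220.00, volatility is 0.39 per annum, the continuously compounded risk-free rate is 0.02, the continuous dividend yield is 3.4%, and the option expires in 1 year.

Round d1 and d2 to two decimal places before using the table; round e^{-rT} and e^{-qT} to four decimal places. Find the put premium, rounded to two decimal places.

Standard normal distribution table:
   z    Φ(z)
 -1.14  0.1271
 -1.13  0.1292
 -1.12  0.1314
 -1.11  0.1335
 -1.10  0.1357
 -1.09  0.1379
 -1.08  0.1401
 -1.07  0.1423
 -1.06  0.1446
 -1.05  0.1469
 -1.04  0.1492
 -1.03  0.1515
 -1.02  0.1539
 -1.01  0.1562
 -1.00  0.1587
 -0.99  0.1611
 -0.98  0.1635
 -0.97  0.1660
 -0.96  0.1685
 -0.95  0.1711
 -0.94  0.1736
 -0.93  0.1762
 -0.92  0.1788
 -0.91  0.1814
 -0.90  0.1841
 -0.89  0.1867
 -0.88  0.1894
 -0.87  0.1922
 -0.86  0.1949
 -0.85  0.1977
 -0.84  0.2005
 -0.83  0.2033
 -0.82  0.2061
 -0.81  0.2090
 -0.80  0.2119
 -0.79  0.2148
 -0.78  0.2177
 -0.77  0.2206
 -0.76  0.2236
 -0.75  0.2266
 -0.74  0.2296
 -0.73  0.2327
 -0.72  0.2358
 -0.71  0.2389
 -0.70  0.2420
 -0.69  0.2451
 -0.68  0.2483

$9.54

σ√T = 0.39 × 1.0000 = 0.3900
d₁ = [ln(320/220) + (0.02 − 0.034 + 0.39²/2)·1] / 0.3900 = [0.3747 + 0.0621] / 0.3900 = 1.1199 ⇒ 1.12
d₂ = d₁ − σ√T = 1.1199 − 0.3900 = 0.7299 ⇒ 0.73
exp(−qT) = exp(−0.034·1) = 0.9666;  exp(−rT) = exp(−0.02·1) = 0.9802
N(−d₂) = N(-0.73) = 0.2327;  N(−d₁) = N(-1.12) = 0.1314
P = 220·0.9802·0.2327 − 320·0.9666·0.1314 = 50.1804 − 40.6436 = 9.5368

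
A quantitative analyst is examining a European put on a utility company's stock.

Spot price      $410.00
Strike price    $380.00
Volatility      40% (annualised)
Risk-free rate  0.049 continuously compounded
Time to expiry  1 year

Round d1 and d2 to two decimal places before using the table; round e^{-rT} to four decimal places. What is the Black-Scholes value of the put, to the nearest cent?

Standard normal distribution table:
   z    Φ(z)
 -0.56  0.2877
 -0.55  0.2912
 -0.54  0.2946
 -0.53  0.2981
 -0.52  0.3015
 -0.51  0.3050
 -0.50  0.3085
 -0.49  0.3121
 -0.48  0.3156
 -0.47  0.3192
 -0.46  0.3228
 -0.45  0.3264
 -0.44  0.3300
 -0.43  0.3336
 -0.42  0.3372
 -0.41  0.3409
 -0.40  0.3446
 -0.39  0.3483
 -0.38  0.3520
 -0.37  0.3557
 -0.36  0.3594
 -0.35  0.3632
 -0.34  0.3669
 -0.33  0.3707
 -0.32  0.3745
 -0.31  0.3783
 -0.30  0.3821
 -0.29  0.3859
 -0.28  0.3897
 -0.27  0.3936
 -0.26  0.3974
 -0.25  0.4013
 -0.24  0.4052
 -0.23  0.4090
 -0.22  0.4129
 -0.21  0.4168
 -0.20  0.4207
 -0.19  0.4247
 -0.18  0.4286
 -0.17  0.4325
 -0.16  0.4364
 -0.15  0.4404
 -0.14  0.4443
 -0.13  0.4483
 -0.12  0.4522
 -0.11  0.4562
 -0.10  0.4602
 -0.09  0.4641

$40.02

T = 1;  σ√T = 0.4000
d₁ = [ln(410/380) + (0.049 + 0.4²/2)·1] / 0.4000 = [0.0760 + 0.1290] / 0.4000 = 0.5125 ⇒ 0.51
d₂ = d₁ − σ√T = 0.5125 − 0.4000 = 0.1125 ⇒ 0.11
e^(−rT) = e^(−0.049·1) = 0.9522
P = 380·0.9522·N(-0.11) − 410·N(-0.51) = 380·0.9522·0.4562 − 410·0.3050 = 165.0696 − 125.0500 = 40.0196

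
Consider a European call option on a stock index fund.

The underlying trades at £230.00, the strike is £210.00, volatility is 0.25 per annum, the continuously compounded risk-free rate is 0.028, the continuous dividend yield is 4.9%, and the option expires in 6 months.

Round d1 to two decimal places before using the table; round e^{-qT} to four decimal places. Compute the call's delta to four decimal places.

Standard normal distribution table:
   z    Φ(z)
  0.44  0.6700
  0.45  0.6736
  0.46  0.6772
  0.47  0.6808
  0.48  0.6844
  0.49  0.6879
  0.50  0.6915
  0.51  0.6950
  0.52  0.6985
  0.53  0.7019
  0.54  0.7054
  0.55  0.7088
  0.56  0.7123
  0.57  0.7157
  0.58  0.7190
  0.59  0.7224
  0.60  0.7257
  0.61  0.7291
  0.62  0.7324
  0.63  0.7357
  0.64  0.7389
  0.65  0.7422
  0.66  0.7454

σ√T = 0.25 × 0.7071 = 0.1768
d₁ = [ln(230/210) + (0.028 − 0.049 + ½·0.25²)·0.5] / (σ√T) = (0.0910 + 0.0051) / 0.1768 = 0.5436 → 0.54
N(d₁) = N(0.54) = 0.7054
Δ_call = exp(−qT)·N(d₁) = 0.9758·0.7054 = 0.6883

0.6883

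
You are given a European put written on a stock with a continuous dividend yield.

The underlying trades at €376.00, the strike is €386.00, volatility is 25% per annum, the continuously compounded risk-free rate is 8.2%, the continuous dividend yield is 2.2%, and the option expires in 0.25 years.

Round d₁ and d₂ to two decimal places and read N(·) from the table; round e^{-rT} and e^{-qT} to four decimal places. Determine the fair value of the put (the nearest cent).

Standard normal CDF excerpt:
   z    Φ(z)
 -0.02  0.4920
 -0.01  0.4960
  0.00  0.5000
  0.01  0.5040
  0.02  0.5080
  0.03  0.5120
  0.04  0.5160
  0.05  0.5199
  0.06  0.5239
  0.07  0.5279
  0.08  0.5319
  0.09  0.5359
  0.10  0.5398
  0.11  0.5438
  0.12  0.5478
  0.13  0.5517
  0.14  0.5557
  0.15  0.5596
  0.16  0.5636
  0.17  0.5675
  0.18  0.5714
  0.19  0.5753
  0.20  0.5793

σ√T = 0.25·√0.25 = 0.1250
d₁ = [ln(376/386) + (0.082 − 0.022 + 0.25²/2)·0.25] / 0.1250 = [-0.0262 + 0.0228] / 0.1250 = -0.0275 → -0.03
d₂ = d₁ − σ√T = -0.0275 − 0.1250 = -0.1525 → -0.15
exp(−qT) = exp(−0.022·0.25) = 0.9945;  exp(−rT) = exp(−0.082·0.25) = 0.9797
N(−d₂) = N(0.15) = 0.5596;  N(−d₁) = N(0.03) = 0.5120
P = 386·0.9797·0.5596 − 376·0.9945·0.5120 = 211.6207 − 191.4532 = 20.1675

€20.17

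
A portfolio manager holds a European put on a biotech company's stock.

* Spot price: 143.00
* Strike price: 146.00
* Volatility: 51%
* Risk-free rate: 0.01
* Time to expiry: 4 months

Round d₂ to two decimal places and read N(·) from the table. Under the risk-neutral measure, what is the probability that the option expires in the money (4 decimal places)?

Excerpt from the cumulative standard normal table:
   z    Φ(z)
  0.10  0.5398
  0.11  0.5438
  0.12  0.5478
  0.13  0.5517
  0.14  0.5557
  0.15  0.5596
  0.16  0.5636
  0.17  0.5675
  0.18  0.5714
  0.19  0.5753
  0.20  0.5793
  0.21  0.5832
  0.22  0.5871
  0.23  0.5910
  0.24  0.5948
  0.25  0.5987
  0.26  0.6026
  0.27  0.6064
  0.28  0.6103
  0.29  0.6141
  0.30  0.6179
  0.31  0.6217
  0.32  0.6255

0.5832

σ√T = 0.51·√0.3333 = 0.2944
d₁ = [ln(143/146) + (0.01 + 0.51²/2)·0.3333] / 0.2944 = [-0.0208 + 0.0467] / 0.2944 = 0.0880 which rounds to 0.09
d₂ = d₁ − σ√T = 0.0880 − 0.2944 = -0.2064 which rounds to -0.21
Pr(exercise) under Q = N(−d₂) = N(0.21) = 0.5832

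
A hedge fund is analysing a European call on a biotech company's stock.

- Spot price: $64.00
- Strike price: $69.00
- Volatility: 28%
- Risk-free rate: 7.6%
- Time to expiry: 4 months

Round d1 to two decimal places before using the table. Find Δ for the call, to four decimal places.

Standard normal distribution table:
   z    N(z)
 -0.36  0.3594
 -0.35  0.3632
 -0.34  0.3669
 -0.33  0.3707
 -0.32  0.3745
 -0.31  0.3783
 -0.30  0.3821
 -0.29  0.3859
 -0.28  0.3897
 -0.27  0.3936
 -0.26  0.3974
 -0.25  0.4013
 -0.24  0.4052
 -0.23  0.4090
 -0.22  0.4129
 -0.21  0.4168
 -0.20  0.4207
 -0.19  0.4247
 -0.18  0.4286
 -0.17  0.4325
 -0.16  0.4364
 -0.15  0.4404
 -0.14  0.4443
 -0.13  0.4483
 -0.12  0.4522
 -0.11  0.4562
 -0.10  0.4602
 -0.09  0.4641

σ√T = 0.28·√0.3333 = 0.1617
ln(S/K) + (r + σ²/2)T = ln(64/69) + (0.076 + 0.28²/2)·0.3333 = -0.0752 + 0.0384 = -0.0368
d₁ = -0.0368 / 0.1617 = -0.2278 → -0.23
N(d₁) = N(-0.23) = 0.4090
Δ_call = N(d₁) = 0.4090

0.4090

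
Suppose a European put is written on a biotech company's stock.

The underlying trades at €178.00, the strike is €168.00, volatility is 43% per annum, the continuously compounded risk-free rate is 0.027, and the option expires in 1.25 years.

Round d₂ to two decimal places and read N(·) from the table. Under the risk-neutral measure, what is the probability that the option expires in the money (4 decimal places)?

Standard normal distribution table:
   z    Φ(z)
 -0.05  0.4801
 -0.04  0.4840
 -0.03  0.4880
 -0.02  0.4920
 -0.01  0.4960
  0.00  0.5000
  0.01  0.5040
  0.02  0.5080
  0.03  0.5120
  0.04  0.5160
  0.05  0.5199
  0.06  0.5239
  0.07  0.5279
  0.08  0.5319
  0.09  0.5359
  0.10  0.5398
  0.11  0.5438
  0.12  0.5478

0.5199

σ√T = 0.43·√1.25 = 0.4808
ln(S/K) + (r + σ²/2)T = ln(178/168) + (0.027 + 0.43²/2)·1.25 = 0.0578 + 0.1493 = 0.2071
d₁ = 0.2071 / 0.4808 = 0.4308 ≈ 0.43
d₂ = d₁ − σ√T = 0.4308 − 0.4808 = -0.0499 ≈ -0.05
Risk-neutral Pr[S_T < K] = N(−d₂) = N(0.05) = 0.5199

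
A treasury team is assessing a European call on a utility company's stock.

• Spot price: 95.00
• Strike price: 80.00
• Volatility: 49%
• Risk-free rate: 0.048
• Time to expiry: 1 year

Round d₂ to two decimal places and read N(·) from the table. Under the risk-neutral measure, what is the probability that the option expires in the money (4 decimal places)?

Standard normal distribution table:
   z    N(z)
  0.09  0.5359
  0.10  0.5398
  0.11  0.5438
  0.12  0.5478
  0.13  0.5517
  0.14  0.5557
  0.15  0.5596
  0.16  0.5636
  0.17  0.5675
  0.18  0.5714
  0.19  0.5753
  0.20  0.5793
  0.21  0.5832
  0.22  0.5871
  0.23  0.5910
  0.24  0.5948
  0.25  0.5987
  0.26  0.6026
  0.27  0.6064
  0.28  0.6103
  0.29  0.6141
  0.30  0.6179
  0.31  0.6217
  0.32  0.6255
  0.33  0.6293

0.5793

σ√T = 0.49 × 1.0000 = 0.4900
d₁ = [ln(95/80) + (0.048 + ½·0.49²)·1] / (σ√T) = (0.1719 + 0.1680) / 0.4900 = 0.6937 → 0.69
d₂ = 0.6937 − 0.4900 = 0.2037 → 0.20
Pr(exercise) under Q = N(d₂) = 0.5793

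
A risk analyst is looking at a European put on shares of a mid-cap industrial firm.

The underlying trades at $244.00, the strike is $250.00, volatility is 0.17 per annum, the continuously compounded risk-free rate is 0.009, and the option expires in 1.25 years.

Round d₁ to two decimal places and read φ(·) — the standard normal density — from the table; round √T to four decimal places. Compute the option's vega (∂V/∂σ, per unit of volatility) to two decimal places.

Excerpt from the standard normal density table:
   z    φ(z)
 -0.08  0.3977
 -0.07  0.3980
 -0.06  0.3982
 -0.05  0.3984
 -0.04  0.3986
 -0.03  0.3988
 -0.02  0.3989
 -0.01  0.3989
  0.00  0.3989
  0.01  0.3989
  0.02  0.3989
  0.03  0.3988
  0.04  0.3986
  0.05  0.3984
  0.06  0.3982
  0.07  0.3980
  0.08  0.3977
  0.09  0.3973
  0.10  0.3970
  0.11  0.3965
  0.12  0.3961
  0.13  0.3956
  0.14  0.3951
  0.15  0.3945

σ√T = 0.17 × 1.1180 = 0.1901
d₁ = [ln(244/250) + (0.009 + ½·0.17²)·1.25] / (σ√T) = (-0.0243 + 0.0293) / 0.1901 = 0.0264 ⇒ 0.03
√T = √1.25 = 1.1180
φ(d₁) = φ(0.03) = 0.3988
vega = S·φ(d₁)·√T = 244·0.3988·1.1180 = 108.7894

108.79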